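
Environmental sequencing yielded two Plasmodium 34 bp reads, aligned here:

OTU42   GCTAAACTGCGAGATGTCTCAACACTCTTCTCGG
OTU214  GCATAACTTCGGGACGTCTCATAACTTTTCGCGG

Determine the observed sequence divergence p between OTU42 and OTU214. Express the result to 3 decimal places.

The sequences differ at positions 3 (T/A), 4 (A/T), 9 (G/T), 12 (A/G), 15 (T/C), 22 (A/T), 23 (C/A), 27 (C/T), 31 (T/G).
There are 9 differences over 34 sites, so p = 9/34 = 0.265.

0.265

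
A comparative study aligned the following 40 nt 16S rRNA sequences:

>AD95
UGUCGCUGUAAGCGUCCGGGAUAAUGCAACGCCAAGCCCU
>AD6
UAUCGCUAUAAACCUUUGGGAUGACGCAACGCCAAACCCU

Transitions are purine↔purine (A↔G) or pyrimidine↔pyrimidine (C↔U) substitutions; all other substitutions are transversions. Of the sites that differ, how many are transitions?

Mismatches occur at site 2 (G→A, transition), site 8 (G→A, transition), site 12 (G→A, transition), site 14 (G→C, transversion), site 16 (C→U, transition), site 17 (C→U, transition), site 23 (A→G, transition), site 25 (U→C, transition), site 36 (G→A, transition).
Of the 9 differences, 8 transitions and 1 transversion, so the answer is 8.

8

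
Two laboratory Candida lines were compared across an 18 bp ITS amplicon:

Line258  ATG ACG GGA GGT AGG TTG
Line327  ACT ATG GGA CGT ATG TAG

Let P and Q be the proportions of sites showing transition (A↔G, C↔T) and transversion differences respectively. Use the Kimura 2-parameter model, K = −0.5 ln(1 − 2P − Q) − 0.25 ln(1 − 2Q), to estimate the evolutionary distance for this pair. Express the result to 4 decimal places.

0.4408

Mismatches occur at site 2 (T→C, transition), site 3 (G→T, transversion), site 5 (C→T, transition), site 10 (G→C, transversion), site 14 (G→T, transversion), site 17 (T→A, transversion).
Of the 6 differences, 2 transitions and 4 transversions over 18 sites: P = 2/18 = 0.111111, Q = 4/18 = 0.222222.
d = −0.5·ln(0.555556) − 0.25·ln(0.555556) = −0.5·(-0.587786) − 0.25·(-0.587786) = 0.4408.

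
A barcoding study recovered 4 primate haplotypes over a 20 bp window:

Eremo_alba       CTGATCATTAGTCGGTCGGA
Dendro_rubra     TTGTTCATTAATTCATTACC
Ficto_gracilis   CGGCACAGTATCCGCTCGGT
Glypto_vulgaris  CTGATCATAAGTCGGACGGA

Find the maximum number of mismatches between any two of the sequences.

Pairwise Hamming distances:
  Eremo_alba vs Dendro_rubra: 10
  Eremo_alba vs Ficto_gracilis: 8
  Eremo_alba vs Glypto_vulgaris: 2
  Dendro_rubra vs Ficto_gracilis: 14
  Dendro_rubra vs Glypto_vulgaris: 12
  Ficto_gracilis vs Glypto_vulgaris: 10
The largest is 14, between Dendro_rubra and Ficto_gracilis.

14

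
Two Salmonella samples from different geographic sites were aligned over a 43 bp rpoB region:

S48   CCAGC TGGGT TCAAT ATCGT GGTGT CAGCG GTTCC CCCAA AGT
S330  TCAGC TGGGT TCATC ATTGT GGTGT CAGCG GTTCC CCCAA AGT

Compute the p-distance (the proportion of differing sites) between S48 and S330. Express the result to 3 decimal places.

0.093

Differing sites — 1:C/T; 14:A/T; 15:T/C; 18:C/T.
There are 4 differences over 43 sites, so p = 4/43 = 0.093.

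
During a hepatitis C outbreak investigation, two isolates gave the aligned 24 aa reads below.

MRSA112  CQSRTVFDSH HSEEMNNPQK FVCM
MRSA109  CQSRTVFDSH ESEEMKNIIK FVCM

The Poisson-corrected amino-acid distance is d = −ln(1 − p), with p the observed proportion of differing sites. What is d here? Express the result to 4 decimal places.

0.1823

Mismatches occur at site 11 (H↔E), site 16 (N↔K), site 18 (P↔I), site 19 (Q↔I).
p = 4/24 = 0.166667.
d = −ln(1 − 0.166667) = −ln(0.833333) = 0.1823.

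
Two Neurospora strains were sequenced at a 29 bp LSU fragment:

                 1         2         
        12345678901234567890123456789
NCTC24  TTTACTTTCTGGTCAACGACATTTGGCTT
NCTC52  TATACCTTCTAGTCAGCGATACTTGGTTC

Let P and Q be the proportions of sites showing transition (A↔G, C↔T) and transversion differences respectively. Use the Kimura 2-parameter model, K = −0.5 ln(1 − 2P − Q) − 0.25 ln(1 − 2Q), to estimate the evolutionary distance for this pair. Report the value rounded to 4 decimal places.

0.3820

Differing sites — 2:T/A (Tv); 6:T/C (Ti); 11:G/A (Ti); 16:A/G (Ti); 20:C/T (Ti); 22:T/C (Ti); 27:C/T (Ti); 29:T/C (Ti).
Of the 8 differences, 7 transitions and 1 transversion over 29 sites: P = 7/29 = 0.241379, Q = 1/29 = 0.034483.
d = −0.5·ln(0.482759) − 0.25·ln(0.931034) = −0.5·(-0.728238) − 0.25·(-0.071459) = 0.3820.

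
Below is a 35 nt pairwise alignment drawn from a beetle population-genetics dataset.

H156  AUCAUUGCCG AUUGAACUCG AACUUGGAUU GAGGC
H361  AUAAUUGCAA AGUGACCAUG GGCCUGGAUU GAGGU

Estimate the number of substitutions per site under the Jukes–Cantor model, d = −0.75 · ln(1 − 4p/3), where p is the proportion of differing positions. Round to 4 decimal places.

0.4073

Differing sites — 3:C/A; 9:C/A; 10:G/A; 12:U/G; 16:A/C; 18:U/A; 19:C/U; 21:A/G; 22:A/G; 24:U/C; 35:C/U.
p = 11/35 = 0.314286.
d = −0.75 · ln(1 − (4/3)·0.314286) = −0.75 · ln(0.580952) = −0.75 · (-0.543087) = 0.4073.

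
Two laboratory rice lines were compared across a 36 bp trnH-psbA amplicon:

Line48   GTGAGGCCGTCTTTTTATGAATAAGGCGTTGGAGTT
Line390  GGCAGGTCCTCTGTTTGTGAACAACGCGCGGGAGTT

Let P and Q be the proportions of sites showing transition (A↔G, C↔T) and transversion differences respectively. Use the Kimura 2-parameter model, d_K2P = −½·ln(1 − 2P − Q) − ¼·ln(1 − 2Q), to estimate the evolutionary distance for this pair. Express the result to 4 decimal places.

Differing sites — 2:T/G (Tv); 3:G/C (Tv); 7:C/T (Ti); 9:G/C (Tv); 13:T/G (Tv); 17:A/G (Ti); 22:T/C (Ti); 25:G/C (Tv); 29:T/C (Ti); 30:T/G (Tv).
Of the 10 differences, 4 transitions and 6 transversions over 36 sites: P = 4/36 = 0.111111, Q = 6/36 = 0.166667.
d = −0.5·ln(0.611111) − 0.25·ln(0.666666) = −0.5·(-0.492477) − 0.25·(-0.405466) = 0.3476.

0.3476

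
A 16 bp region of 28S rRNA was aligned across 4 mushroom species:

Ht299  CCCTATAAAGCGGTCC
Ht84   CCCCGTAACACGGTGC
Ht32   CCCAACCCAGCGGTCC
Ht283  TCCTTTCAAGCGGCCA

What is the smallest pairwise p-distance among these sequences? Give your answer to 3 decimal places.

Pairwise Hamming distances:
  Ht299 vs Ht84: 5
  Ht299 vs Ht32: 4
  Ht299 vs Ht283: 5
  Ht84 vs Ht32: 8
  Ht84 vs Ht283: 9
  Ht32 vs Ht283: 7
The smallest is 4 mismatches, between Ht299 and Ht32; p = 4/16 = 0.250.

0.250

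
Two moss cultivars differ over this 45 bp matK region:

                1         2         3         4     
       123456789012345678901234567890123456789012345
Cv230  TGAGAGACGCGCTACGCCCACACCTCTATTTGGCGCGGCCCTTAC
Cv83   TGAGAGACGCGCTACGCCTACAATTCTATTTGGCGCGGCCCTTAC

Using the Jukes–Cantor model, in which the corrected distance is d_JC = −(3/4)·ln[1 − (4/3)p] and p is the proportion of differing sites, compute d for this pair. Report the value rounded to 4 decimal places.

Mismatches occur at site 19 (C↔T), site 23 (C↔A), site 24 (C↔T).
p = 3/45 = 0.066667.
d = −0.75 · ln(1 − (4/3)·0.066667) = −0.75 · ln(0.911111) = −0.75 · (-0.093091) = 0.0698.

0.0698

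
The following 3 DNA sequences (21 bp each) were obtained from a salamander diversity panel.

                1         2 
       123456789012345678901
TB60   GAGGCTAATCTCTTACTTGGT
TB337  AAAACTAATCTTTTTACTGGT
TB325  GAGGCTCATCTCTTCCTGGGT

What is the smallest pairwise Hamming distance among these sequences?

Pairwise Hamming distances:
  TB60 vs TB337: 7
  TB60 vs TB325: 3
  TB337 vs TB325: 9
The smallest is 3, between TB60 and TB325.

3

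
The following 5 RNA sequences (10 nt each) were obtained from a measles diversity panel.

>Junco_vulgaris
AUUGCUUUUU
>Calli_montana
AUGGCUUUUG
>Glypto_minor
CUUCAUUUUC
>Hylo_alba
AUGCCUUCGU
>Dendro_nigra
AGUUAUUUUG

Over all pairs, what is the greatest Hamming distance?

Pairwise Hamming distances:
  Junco_vulgaris vs Calli_montana: 2
  Junco_vulgaris vs Glypto_minor: 4
  Junco_vulgaris vs Hylo_alba: 4
  Junco_vulgaris vs Dendro_nigra: 4
  Calli_montana vs Glypto_minor: 5
  Calli_montana vs Hylo_alba: 4
  Calli_montana vs Dendro_nigra: 4
  Glypto_minor vs Hylo_alba: 6
  Glypto_minor vs Dendro_nigra: 4
  Hylo_alba vs Dendro_nigra: 7
The largest is 7, between Hylo_alba and Dendro_nigra.

7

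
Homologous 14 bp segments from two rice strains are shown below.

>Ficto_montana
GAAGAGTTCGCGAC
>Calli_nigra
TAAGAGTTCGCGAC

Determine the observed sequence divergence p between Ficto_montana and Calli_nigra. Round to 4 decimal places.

0.0714

Differing sites — 1:G/T.
There are 1 differences over 14 sites, so p = 1/14 = 0.0714.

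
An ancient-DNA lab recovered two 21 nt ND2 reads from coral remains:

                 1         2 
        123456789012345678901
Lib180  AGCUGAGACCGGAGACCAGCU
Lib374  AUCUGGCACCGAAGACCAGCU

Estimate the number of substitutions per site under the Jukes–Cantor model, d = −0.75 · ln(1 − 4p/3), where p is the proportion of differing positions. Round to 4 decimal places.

Differing sites — 2:G/U; 6:A/G; 7:G/C; 12:G/A.
p = 4/21 = 0.190476.
d = −0.75 · ln(1 − (4/3)·0.190476) = −0.75 · ln(0.746032) = −0.75 · (-0.292987) = 0.2197.

0.2197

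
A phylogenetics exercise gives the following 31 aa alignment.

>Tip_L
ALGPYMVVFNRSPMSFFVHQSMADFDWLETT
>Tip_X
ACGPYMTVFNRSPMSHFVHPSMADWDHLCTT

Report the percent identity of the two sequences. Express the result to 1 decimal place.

Mismatches occur at site 2 (L↔C), site 7 (V↔T), site 16 (F↔H), site 20 (Q↔P), site 25 (F↔W), site 27 (W↔H), site 29 (E↔C).
24 of the 31 sites match, so the percent identity is 24/31 × 100 = 77.4%.

77.4%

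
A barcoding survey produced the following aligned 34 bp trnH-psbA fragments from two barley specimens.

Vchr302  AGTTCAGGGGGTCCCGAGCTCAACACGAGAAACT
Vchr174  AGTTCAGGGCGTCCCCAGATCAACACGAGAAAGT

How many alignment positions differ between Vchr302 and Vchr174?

Mismatches occur at site 10 (G↔C), site 16 (G↔C), site 19 (C↔A), site 33 (C↔G).
That gives 4 mismatches out of 34 aligned sites, so the Hamming distance is 4.

4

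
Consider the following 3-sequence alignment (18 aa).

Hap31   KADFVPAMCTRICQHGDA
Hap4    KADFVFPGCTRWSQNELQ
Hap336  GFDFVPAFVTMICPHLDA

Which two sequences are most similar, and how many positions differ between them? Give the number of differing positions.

Pairwise Hamming distances:
  Hap31 vs Hap4: 9
  Hap31 vs Hap336: 7
  Hap4 vs Hap336: 14
The smallest is 7, between Hap31 and Hap336.

7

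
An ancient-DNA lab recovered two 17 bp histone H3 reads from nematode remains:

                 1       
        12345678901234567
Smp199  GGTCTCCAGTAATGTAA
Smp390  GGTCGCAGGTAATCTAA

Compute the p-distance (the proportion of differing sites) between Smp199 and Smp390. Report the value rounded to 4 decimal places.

0.2353

Differing sites — 5:T/G; 7:C/A; 8:A/G; 14:G/C.
There are 4 differences over 17 sites, so p = 4/17 = 0.2353.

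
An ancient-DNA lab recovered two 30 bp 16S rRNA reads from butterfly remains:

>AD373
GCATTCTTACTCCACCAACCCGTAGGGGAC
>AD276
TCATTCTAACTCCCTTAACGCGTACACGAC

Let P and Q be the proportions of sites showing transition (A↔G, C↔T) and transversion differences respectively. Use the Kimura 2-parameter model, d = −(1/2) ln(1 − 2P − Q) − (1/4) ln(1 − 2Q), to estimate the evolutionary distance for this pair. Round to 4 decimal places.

0.3831

The sequences differ at positions 1 (G/T, transversion), 8 (T/A, transversion), 14 (A/C, transversion), 15 (C/T, transition), 16 (C/T, transition), 20 (C/G, transversion), 25 (G/C, transversion), 26 (G/A, transition), 27 (G/C, transversion).
Of the 9 differences, 3 transitions and 6 transversions over 30 sites: P = 3/30 = 0.100000, Q = 6/30 = 0.200000.
d = −0.5·ln(0.600000) − 0.25·ln(0.600000) = −0.5·(-0.510826) − 0.25·(-0.510826) = 0.3831.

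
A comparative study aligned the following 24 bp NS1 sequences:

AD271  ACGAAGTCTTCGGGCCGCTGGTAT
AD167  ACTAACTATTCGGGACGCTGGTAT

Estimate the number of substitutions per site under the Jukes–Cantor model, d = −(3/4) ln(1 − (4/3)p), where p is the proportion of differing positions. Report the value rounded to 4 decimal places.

0.1885

The sequences differ at positions 3 (G/T), 6 (G/C), 8 (C/A), 15 (C/A).
p = 4/24 = 0.166667.
d = −0.75 · ln(1 − (4/3)·0.166667) = −0.75 · ln(0.777777) = −0.75 · (-0.251315) = 0.1885.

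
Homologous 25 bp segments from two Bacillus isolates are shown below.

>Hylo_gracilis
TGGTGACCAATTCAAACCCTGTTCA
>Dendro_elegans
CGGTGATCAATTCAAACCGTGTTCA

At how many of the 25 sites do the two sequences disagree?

3

The sequences differ at positions 1 (T/C), 7 (C/T), 19 (C/G).
That gives 3 mismatches out of 25 aligned sites, so the Hamming distance is 3.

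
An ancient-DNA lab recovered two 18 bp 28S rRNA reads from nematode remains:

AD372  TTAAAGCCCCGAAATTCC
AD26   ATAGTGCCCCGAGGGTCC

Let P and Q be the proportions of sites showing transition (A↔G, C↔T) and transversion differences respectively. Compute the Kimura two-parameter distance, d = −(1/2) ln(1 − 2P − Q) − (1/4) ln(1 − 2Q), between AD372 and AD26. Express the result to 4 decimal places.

0.4479

Mismatches occur at site 1 (T→A, transversion), site 4 (A→G, transition), site 5 (A→T, transversion), site 13 (A→G, transition), site 14 (A→G, transition), site 15 (T→G, transversion).
Of the 6 differences, 3 transitions and 3 transversions over 18 sites: P = 3/18 = 0.166667, Q = 3/18 = 0.166667.
d = −0.5·ln(0.499999) − 0.25·ln(0.666666) = −0.5·(-0.693149) − 0.25·(-0.405466) = 0.4479.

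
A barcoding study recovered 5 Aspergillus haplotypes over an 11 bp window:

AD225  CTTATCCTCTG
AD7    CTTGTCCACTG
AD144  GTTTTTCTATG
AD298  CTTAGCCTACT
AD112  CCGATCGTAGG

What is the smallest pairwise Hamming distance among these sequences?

Pairwise Hamming distances:
  AD225 vs AD7: 2
  AD225 vs AD144: 4
  AD225 vs AD298: 4
  AD225 vs AD112: 5
  AD7 vs AD144: 5
  AD7 vs AD298: 6
  AD7 vs AD112: 7
  AD144 vs AD298: 6
  AD144 vs AD112: 7
  AD298 vs AD112: 6
The smallest is 2, between AD225 and AD7.

2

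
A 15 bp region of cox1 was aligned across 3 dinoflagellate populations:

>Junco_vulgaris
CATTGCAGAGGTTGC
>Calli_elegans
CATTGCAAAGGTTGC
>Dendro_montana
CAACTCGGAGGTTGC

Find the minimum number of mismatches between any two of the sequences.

1

Pairwise Hamming distances:
  Junco_vulgaris vs Calli_elegans: 1
  Junco_vulgaris vs Dendro_montana: 4
  Calli_elegans vs Dendro_montana: 5
The smallest is 1, between Junco_vulgaris and Calli_elegans.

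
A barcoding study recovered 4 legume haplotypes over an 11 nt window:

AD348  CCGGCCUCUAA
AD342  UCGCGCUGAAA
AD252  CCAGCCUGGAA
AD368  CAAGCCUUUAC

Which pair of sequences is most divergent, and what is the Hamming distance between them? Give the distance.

Pairwise Hamming distances:
  AD348 vs AD342: 5
  AD348 vs AD252: 3
  AD348 vs AD368: 4
  AD342 vs AD252: 5
  AD342 vs AD368: 8
  AD252 vs AD368: 4
The largest is 8, between AD342 and AD368.

8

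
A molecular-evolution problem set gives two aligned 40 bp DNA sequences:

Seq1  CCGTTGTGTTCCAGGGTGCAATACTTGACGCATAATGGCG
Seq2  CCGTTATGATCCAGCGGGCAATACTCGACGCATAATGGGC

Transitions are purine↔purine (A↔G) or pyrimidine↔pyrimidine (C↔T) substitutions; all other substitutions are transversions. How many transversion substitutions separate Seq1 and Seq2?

5

Differing sites — 6:G/A (Ti); 9:T/A (Tv); 15:G/C (Tv); 17:T/G (Tv); 26:T/C (Ti); 39:C/G (Tv); 40:G/C (Tv).
Of the 7 differences, 2 transitions and 5 transversions, so the answer is 5.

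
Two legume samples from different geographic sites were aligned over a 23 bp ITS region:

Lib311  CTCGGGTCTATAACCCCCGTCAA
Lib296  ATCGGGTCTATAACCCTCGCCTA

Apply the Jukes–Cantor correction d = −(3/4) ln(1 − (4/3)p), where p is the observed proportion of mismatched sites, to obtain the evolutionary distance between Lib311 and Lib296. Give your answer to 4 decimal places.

The sequences differ at positions 1 (C/A), 17 (C/T), 20 (T/C), 22 (A/T).
p = 4/23 = 0.173913.
d = −0.75 · ln(1 − (4/3)·0.173913) = −0.75 · ln(0.768116) = −0.75 · (-0.263815) = 0.1979.

0.1979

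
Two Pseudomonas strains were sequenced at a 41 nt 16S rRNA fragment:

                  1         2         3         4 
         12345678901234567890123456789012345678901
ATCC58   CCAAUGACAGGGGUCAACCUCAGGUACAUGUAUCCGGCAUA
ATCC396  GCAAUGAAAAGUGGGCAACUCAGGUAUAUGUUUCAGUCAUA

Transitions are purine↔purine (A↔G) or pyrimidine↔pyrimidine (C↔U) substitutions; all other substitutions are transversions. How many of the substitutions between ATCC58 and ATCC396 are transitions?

2

The sequences differ at positions 1 (C/G, transversion), 8 (C/A, transversion), 10 (G/A, transition), 12 (G/U, transversion), 14 (U/G, transversion), 15 (C/G, transversion), 16 (A/C, transversion), 18 (C/A, transversion), 27 (C/U, transition), 32 (A/U, transversion), 35 (C/A, transversion), 37 (G/U, transversion).
Of the 12 differences, 2 transitions and 10 transversions, so the answer is 2.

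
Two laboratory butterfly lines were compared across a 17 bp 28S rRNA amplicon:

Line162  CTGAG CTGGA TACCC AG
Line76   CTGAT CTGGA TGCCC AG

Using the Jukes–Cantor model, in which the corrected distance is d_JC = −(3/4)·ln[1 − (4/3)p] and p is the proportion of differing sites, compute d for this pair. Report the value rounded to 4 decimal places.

The sequences differ at positions 5 (G/T), 12 (A/G).
p = 2/17 = 0.117647.
d = −0.75 · ln(1 − (4/3)·0.117647) = −0.75 · ln(0.843137) = −0.75 · (-0.170626) = 0.1280.

0.1280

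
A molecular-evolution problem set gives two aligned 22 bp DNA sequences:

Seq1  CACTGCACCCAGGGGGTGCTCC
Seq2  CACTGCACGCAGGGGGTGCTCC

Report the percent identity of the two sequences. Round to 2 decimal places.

The sequences differ at position 9 (C/G).
21 of the 22 sites match, so the percent identity is 21/22 × 100 = 95.45%.

95.45%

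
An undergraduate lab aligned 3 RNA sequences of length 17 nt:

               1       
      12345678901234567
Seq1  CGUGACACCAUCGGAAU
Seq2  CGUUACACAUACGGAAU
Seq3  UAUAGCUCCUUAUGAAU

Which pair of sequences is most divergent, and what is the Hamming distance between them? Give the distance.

Pairwise Hamming distances:
  Seq1 vs Seq2: 4
  Seq1 vs Seq3: 8
  Seq2 vs Seq3: 9
The largest is 9, between Seq2 and Seq3.

9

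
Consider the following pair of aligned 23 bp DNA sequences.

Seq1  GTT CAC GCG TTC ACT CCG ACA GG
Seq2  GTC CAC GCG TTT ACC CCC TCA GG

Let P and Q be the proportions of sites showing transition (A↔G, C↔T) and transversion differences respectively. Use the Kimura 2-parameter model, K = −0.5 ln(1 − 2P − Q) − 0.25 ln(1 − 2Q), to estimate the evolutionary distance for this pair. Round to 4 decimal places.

0.2615

The sequences differ at positions 3 (T/C, transition), 12 (C/T, transition), 15 (T/C, transition), 18 (G/C, transversion), 19 (A/T, transversion).
Of the 5 differences, 3 transitions and 2 transversions over 23 sites: P = 3/23 = 0.130435, Q = 2/23 = 0.086957.
d = −0.5·ln(0.652173) − 0.25·ln(0.826086) = −0.5·(-0.427445) − 0.25·(-0.191056) = 0.2615.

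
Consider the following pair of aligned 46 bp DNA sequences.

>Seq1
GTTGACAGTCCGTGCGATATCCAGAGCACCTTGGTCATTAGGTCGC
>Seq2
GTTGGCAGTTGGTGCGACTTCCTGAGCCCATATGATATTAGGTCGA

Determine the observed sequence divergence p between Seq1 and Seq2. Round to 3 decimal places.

The sequences differ at positions 5 (A/G), 10 (C/T), 11 (C/G), 18 (T/C), 19 (A/T), 23 (A/T), 28 (A/C), 30 (C/A), 32 (T/A), 33 (G/T), 35 (T/A), 36 (C/T), 46 (C/A).
There are 13 differences over 46 sites, so p = 13/46 = 0.283.

0.283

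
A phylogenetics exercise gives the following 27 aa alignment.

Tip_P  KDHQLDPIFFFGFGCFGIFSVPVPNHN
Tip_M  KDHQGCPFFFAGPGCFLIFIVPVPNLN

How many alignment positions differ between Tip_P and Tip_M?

Differing sites — 5:L/G; 6:D/C; 8:I/F; 11:F/A; 13:F/P; 17:G/L; 20:S/I; 26:H/L.
That gives 8 mismatches out of 27 aligned sites, so the Hamming distance is 8.

8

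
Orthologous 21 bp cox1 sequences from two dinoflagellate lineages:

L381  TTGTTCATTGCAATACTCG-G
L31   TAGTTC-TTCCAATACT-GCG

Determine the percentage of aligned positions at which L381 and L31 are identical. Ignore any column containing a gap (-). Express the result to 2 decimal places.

Excluding the 3 gap columns leaves 18 comparable sites.
Mismatches occur at site 2 (T→A), site 10 (G→C).
16 of the 18 comparable sites match, so the percent identity is 16/18 × 100 = 88.89%.

88.89%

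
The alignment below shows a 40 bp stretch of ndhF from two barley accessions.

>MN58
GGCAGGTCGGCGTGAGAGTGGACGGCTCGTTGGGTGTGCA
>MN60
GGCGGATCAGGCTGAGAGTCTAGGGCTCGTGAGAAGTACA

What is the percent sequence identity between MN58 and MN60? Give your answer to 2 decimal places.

67.50%

Mismatches occur at site 4 (A→G), site 6 (G→A), site 9 (G→A), site 11 (C→G), site 12 (G→C), site 20 (G→C), site 21 (G→T), site 23 (C→G), site 31 (T→G), site 32 (G→A), site 34 (G→A), site 35 (T→A), site 38 (G→A).
27 of the 40 sites match, so the percent identity is 27/40 × 100 = 67.50%.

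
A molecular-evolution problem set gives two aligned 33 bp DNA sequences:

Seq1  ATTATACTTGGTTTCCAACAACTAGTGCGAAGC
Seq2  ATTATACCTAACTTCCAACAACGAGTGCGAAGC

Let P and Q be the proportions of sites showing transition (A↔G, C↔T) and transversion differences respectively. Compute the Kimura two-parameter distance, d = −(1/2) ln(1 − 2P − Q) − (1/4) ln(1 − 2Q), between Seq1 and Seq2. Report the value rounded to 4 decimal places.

0.1749

Differing sites — 8:T/C (Ti); 10:G/A (Ti); 11:G/A (Ti); 12:T/C (Ti); 23:T/G (Tv).
Of the 5 differences, 4 transitions and 1 transversion over 33 sites: P = 4/33 = 0.121212, Q = 1/33 = 0.030303.
d = −0.5·ln(0.727273) − 0.25·ln(0.939394) = −0.5·(-0.318453) − 0.25·(-0.062520) = 0.1749.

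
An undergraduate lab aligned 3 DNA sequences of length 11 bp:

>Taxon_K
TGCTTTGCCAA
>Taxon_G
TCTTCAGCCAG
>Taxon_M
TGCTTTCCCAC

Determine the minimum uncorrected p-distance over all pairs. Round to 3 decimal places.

Pairwise Hamming distances:
  Taxon_K vs Taxon_G: 5
  Taxon_K vs Taxon_M: 2
  Taxon_G vs Taxon_M: 6
The smallest is 2 mismatches, between Taxon_K and Taxon_M; p = 2/11 = 0.182.

0.182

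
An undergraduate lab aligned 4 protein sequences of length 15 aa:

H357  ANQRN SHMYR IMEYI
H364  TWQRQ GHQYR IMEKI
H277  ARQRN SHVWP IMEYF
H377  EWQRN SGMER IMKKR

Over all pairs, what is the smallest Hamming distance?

5

Pairwise Hamming distances:
  H357 vs H364: 6
  H357 vs H277: 5
  H357 vs H377: 7
  H364 vs H277: 9
  H364 vs H377: 8
  H277 vs H377: 9
The smallest is 5, between H357 and H277.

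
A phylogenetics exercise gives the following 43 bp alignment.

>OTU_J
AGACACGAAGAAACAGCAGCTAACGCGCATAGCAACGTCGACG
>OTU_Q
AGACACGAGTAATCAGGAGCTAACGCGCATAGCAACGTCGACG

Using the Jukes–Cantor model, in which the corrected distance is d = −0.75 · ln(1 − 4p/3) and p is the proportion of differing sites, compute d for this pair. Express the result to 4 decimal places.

The sequences differ at positions 9 (A/G), 10 (G/T), 13 (A/T), 17 (C/G).
p = 4/43 = 0.093023.
d = −0.75 · ln(1 − (4/3)·0.093023) = −0.75 · ln(0.875969) = −0.75 · (-0.132425) = 0.0993.

0.0993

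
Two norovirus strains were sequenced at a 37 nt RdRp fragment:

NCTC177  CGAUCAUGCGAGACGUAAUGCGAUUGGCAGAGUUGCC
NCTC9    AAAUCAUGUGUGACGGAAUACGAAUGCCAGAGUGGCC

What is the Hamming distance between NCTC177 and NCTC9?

9

Differing sites — 1:C/A; 2:G/A; 9:C/U; 11:A/U; 16:U/G; 20:G/A; 24:U/A; 27:G/C; 34:U/G.
That gives 9 mismatches out of 37 aligned sites, so the Hamming distance is 9.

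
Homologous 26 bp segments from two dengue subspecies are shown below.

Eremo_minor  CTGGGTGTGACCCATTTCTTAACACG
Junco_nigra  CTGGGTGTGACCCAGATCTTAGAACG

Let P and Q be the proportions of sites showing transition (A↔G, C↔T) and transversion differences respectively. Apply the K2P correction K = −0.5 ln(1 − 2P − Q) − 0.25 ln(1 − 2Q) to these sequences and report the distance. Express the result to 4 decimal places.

The sequences differ at positions 15 (T/G, transversion), 16 (T/A, transversion), 22 (A/G, transition), 23 (C/A, transversion).
Of the 4 differences, 1 transition and 3 transversions over 26 sites: P = 1/26 = 0.038462, Q = 3/26 = 0.115385.
d = −0.5·ln(0.807691) − 0.25·ln(0.769230) = −0.5·(-0.213576) − 0.25·(-0.262365) = 0.1724.

0.1724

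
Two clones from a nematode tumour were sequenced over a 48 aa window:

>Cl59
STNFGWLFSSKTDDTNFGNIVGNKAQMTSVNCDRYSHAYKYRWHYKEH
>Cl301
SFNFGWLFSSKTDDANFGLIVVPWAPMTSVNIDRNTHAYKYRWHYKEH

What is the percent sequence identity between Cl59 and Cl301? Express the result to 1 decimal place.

Differing sites — 2:T/F; 15:T/A; 19:N/L; 22:G/V; 23:N/P; 24:K/W; 26:Q/P; 32:C/I; 35:Y/N; 36:S/T.
38 of the 48 sites match, so the percent identity is 38/48 × 100 = 79.2%.

79.2%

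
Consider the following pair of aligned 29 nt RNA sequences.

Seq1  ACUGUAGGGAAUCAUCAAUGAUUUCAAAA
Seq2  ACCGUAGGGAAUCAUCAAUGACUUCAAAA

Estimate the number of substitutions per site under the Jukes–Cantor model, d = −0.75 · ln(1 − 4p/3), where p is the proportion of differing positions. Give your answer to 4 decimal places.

0.0723

Differing sites — 3:U/C; 22:U/C.
p = 2/29 = 0.068966.
d = −0.75 · ln(1 − (4/3)·0.068966) = −0.75 · ln(0.908045) = −0.75 · (-0.096461) = 0.0723.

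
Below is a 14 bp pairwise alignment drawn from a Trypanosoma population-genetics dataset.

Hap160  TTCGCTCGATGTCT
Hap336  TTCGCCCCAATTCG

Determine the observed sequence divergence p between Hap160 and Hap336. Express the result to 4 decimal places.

The sequences differ at positions 6 (T/C), 8 (G/C), 10 (T/A), 11 (G/T), 14 (T/G).
There are 5 differences over 14 sites, so p = 5/14 = 0.3571.

0.3571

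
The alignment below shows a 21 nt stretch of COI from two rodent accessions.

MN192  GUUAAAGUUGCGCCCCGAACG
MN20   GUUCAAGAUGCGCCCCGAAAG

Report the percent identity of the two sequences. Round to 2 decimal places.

85.71%

The sequences differ at positions 4 (A/C), 8 (U/A), 20 (C/A).
18 of the 21 sites match, so the percent identity is 18/21 × 100 = 85.71%.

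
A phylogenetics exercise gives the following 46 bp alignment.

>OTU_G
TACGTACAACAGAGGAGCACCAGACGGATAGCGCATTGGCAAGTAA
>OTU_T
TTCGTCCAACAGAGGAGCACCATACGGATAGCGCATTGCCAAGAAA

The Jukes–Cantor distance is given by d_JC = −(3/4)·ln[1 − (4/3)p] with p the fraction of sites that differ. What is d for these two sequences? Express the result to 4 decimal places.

The sequences differ at positions 2 (A/T), 6 (A/C), 23 (G/T), 39 (G/C), 44 (T/A).
p = 5/46 = 0.108696.
d = −0.75 · ln(1 − (4/3)·0.108696) = −0.75 · ln(0.855072) = −0.75 · (-0.156570) = 0.1174.

0.1174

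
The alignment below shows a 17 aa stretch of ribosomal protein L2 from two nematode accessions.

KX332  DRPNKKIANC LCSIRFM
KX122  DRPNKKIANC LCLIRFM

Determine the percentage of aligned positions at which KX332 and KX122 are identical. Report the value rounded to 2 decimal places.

A single mismatch occurs at site 13 (S↔L).
16 of the 17 sites match, so the percent identity is 16/17 × 100 = 94.12%.

94.12%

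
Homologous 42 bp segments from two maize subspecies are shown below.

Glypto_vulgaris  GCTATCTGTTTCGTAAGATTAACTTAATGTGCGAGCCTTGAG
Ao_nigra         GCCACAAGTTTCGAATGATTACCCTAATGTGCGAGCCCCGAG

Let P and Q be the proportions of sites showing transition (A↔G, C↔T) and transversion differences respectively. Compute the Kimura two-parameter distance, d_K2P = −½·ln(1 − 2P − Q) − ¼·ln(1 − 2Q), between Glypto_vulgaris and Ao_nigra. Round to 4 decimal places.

0.2889

The sequences differ at positions 3 (T/C, transition), 5 (T/C, transition), 6 (C/A, transversion), 7 (T/A, transversion), 14 (T/A, transversion), 16 (A/T, transversion), 22 (A/C, transversion), 24 (T/C, transition), 38 (T/C, transition), 39 (T/C, transition).
Of the 10 differences, 5 transitions and 5 transversions over 42 sites: P = 5/42 = 0.119048, Q = 5/42 = 0.119048.
d = −0.5·ln(0.642856) − 0.25·ln(0.761904) = −0.5·(-0.441835) − 0.25·(-0.271935) = 0.2889.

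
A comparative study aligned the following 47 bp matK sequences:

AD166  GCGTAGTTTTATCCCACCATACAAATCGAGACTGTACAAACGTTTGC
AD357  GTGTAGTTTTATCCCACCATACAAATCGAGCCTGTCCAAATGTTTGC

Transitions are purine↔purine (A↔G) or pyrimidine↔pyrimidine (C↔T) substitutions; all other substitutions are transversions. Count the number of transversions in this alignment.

The sequences differ at positions 2 (C/T, transition), 31 (A/C, transversion), 36 (A/C, transversion), 41 (C/T, transition).
Of the 4 differences, 2 transitions and 2 transversions, so the answer is 2.

2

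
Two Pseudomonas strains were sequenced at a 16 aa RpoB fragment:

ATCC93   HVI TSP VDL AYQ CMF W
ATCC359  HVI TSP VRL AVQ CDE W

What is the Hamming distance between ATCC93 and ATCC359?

Differing sites — 8:D/R; 11:Y/V; 14:M/D; 15:F/E.
That gives 4 mismatches out of 16 aligned sites, so the Hamming distance is 4.

4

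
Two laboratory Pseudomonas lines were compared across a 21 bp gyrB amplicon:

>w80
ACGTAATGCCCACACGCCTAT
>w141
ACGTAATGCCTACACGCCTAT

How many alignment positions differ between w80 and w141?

1

A single mismatch occurs at site 11 (C→T).
That gives 1 mismatch out of 21 aligned sites, so the Hamming distance is 1.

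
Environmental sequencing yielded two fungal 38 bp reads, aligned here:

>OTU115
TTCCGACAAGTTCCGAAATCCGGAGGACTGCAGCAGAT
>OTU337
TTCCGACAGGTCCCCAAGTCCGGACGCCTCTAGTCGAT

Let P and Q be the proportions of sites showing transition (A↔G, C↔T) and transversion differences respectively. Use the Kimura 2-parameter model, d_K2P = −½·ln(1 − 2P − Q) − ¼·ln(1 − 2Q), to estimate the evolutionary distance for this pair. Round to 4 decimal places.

Mismatches occur at site 9 (A/G, transition), site 12 (T/C, transition), site 15 (G/C, transversion), site 18 (A/G, transition), site 25 (G/C, transversion), site 27 (A/C, transversion), site 30 (G/C, transversion), site 31 (C/T, transition), site 34 (C/T, transition), site 35 (A/C, transversion).
Of the 10 differences, 5 transitions and 5 transversions over 38 sites: P = 5/38 = 0.131579, Q = 5/38 = 0.131579.
d = −0.5·ln(0.605263) − 0.25·ln(0.736842) = −0.5·(-0.502092) − 0.25·(-0.305382) = 0.3274.

0.3274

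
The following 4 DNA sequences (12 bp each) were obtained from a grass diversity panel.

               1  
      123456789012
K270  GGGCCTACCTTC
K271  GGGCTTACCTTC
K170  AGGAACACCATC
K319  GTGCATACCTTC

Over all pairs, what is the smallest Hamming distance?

Pairwise Hamming distances:
  K270 vs K271: 1
  K270 vs K170: 5
  K270 vs K319: 2
  K271 vs K170: 5
  K271 vs K319: 2
  K170 vs K319: 5
The smallest is 1, between K270 and K271.

1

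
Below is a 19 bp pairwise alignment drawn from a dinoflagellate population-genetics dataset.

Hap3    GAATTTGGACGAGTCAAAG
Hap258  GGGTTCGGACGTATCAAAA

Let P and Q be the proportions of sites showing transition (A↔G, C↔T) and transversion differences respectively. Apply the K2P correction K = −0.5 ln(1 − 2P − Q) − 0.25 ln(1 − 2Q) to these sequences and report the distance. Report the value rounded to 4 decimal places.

0.4603

Differing sites — 2:A/G (Ti); 3:A/G (Ti); 6:T/C (Ti); 12:A/T (Tv); 13:G/A (Ti); 19:G/A (Ti).
Of the 6 differences, 5 transitions and 1 transversion over 19 sites: P = 5/19 = 0.263158, Q = 1/19 = 0.052632.
d = −0.5·ln(0.421052) − 0.25·ln(0.894736) = −0.5·(-0.864999) − 0.25·(-0.111227) = 0.4603.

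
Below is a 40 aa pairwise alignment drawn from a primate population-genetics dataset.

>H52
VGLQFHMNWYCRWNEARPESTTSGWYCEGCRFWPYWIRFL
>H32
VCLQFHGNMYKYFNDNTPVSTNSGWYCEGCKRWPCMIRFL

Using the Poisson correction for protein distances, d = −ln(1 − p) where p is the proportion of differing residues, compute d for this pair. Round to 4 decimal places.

Differing sites — 2:G/C; 7:M/G; 9:W/M; 11:C/K; 12:R/Y; 13:W/F; 15:E/D; 16:A/N; 17:R/T; 19:E/V; 22:T/N; 31:R/K; 32:F/R; 35:Y/C; 36:W/M.
p = 15/40 = 0.375000.
d = −ln(1 − 0.375000) = −ln(0.625000) = 0.4700.

0.4700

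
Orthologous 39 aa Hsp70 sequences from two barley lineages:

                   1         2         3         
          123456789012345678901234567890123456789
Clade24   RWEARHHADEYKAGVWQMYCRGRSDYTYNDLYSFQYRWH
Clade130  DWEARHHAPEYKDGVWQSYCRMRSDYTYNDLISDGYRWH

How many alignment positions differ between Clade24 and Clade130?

8

Differing sites — 1:R/D; 9:D/P; 13:A/D; 18:M/S; 22:G/M; 32:Y/I; 34:F/D; 35:Q/G.
That gives 8 mismatches out of 39 aligned sites, so the Hamming distance is 8.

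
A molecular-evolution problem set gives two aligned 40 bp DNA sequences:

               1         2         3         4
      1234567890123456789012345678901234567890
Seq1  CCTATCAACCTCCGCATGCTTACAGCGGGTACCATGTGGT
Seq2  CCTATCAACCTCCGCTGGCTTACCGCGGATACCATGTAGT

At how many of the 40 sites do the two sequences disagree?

Mismatches occur at site 16 (A↔T), site 17 (T↔G), site 24 (A↔C), site 29 (G↔A), site 38 (G↔A).
That gives 5 mismatches out of 40 aligned sites, so the Hamming distance is 5.

5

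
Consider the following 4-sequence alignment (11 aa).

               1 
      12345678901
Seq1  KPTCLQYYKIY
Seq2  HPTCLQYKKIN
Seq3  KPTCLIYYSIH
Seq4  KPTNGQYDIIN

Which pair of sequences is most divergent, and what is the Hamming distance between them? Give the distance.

Pairwise Hamming distances:
  Seq1 vs Seq2: 3
  Seq1 vs Seq3: 3
  Seq1 vs Seq4: 5
  Seq2 vs Seq3: 5
  Seq2 vs Seq4: 5
  Seq3 vs Seq4: 6
The largest is 6, between Seq3 and Seq4.

6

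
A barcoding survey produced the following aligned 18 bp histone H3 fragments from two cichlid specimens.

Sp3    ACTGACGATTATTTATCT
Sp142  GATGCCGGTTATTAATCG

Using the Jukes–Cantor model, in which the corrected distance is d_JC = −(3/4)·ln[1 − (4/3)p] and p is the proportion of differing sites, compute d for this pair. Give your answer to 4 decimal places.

Differing sites — 1:A/G; 2:C/A; 5:A/C; 8:A/G; 14:T/A; 18:T/G.
p = 6/18 = 0.333333.
d = −0.75 · ln(1 − (4/3)·0.333333) = −0.75 · ln(0.555556) = −0.75 · (-0.587786) = 0.4408.

0.4408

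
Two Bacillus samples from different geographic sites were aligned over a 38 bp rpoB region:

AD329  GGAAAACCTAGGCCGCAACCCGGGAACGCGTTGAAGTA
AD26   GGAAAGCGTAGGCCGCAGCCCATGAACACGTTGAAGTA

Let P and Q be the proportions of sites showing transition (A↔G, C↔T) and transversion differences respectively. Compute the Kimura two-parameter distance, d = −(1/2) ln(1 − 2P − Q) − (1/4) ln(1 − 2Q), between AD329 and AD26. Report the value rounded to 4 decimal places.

The sequences differ at positions 6 (A/G, transition), 8 (C/G, transversion), 18 (A/G, transition), 22 (G/A, transition), 23 (G/T, transversion), 28 (G/A, transition).
Of the 6 differences, 4 transitions and 2 transversions over 38 sites: P = 4/38 = 0.105263, Q = 2/38 = 0.052632.
d = −0.5·ln(0.736842) − 0.25·ln(0.894736) = −0.5·(-0.305382) − 0.25·(-0.111227) = 0.1805.

0.1805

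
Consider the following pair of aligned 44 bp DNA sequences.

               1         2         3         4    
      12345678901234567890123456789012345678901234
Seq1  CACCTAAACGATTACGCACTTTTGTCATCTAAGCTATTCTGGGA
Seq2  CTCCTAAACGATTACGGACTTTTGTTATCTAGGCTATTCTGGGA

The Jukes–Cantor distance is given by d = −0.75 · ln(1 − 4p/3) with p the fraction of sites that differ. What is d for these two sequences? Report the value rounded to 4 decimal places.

0.0969

Mismatches occur at site 2 (A→T), site 17 (C→G), site 26 (C→T), site 32 (A→G).
p = 4/44 = 0.090909.
d = −0.75 · ln(1 − (4/3)·0.090909) = −0.75 · ln(0.878788) = −0.75 · (-0.129212) = 0.0969.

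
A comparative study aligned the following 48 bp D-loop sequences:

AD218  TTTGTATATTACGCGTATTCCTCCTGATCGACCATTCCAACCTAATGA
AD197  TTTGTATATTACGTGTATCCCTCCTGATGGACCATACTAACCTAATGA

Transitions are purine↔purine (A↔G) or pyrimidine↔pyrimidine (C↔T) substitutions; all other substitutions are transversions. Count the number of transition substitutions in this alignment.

3

Mismatches occur at site 14 (C↔T, transition), site 19 (T↔C, transition), site 29 (C↔G, transversion), site 36 (T↔A, transversion), site 38 (C↔T, transition).
Of the 5 differences, 3 transitions and 2 transversions, so the answer is 3.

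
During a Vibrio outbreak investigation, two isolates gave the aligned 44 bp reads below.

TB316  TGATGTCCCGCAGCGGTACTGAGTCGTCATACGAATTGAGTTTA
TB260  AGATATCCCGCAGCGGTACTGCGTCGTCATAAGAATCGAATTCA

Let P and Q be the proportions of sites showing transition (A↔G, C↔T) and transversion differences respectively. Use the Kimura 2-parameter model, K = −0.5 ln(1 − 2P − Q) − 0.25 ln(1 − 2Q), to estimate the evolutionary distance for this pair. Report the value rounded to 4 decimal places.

The sequences differ at positions 1 (T/A, transversion), 5 (G/A, transition), 22 (A/C, transversion), 32 (C/A, transversion), 37 (T/C, transition), 40 (G/A, transition), 43 (T/C, transition).
Of the 7 differences, 4 transitions and 3 transversions over 44 sites: P = 4/44 = 0.090909, Q = 3/44 = 0.068182.
d = −0.5·ln(0.750000) − 0.25·ln(0.863636) = −0.5·(-0.287682) − 0.25·(-0.146604) = 0.1805.

0.1805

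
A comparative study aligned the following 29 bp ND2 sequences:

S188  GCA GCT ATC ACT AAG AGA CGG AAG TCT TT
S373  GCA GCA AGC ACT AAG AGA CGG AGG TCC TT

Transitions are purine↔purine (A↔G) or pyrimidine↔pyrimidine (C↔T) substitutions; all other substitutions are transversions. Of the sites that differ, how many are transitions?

Differing sites — 6:T/A (Tv); 8:T/G (Tv); 23:A/G (Ti); 27:T/C (Ti).
Of the 4 differences, 2 transitions and 2 transversions, so the answer is 2.

2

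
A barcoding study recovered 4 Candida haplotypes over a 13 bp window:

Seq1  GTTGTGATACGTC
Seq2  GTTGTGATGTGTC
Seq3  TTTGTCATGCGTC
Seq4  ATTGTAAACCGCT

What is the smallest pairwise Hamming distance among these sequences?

2

Pairwise Hamming distances:
  Seq1 vs Seq2: 2
  Seq1 vs Seq3: 3
  Seq1 vs Seq4: 6
  Seq2 vs Seq3: 3
  Seq2 vs Seq4: 7
  Seq3 vs Seq4: 6
The smallest is 2, between Seq1 and Seq2.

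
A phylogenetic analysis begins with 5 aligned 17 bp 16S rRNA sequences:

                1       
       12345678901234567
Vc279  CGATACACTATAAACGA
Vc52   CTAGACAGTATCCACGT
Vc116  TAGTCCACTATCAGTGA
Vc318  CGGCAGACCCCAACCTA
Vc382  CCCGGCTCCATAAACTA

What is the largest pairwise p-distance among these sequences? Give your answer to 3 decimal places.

0.765

Pairwise Hamming distances:
  Vc279 vs Vc52: 6
  Vc279 vs Vc116: 7
  Vc279 vs Vc318: 8
  Vc279 vs Vc382: 7
  Vc52 vs Vc116: 10
  Vc52 vs Vc318: 13
  Vc52 vs Vc382: 10
  Vc116 vs Vc318: 12
  Vc116 vs Vc382: 11
  Vc318 vs Vc382: 9
The largest is 13 mismatches, between Vc52 and Vc318; p = 13/17 = 0.765.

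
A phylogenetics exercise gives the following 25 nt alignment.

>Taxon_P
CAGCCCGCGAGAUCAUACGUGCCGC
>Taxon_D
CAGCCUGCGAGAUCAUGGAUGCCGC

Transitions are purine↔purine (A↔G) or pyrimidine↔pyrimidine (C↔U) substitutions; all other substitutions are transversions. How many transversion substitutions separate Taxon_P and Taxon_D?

1

Differing sites — 6:C/U (Ti); 17:A/G (Ti); 18:C/G (Tv); 19:G/A (Ti).
Of the 4 differences, 3 transitions and 1 transversion, so the answer is 1.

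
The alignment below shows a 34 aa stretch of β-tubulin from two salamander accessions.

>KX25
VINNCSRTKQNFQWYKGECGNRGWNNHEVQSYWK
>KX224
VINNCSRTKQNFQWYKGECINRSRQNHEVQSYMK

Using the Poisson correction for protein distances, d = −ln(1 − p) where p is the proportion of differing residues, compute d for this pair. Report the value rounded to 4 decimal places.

0.1591

The sequences differ at positions 20 (G/I), 23 (G/S), 24 (W/R), 25 (N/Q), 33 (W/M).
p = 5/34 = 0.147059.
d = −ln(1 − 0.147059) = −ln(0.852941) = 0.1591.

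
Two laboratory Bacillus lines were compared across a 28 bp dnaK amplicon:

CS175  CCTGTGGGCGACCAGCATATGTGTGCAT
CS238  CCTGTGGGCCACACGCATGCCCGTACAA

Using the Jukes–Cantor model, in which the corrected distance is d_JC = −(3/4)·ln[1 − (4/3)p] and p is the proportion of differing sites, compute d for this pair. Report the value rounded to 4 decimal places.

The sequences differ at positions 10 (G/C), 13 (C/A), 14 (A/C), 19 (A/G), 20 (T/C), 21 (G/C), 22 (T/C), 25 (G/A), 28 (T/A).
p = 9/28 = 0.321429.
d = −0.75 · ln(1 − (4/3)·0.321429) = −0.75 · ln(0.571428) = −0.75 · (-0.559617) = 0.4197.

0.4197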